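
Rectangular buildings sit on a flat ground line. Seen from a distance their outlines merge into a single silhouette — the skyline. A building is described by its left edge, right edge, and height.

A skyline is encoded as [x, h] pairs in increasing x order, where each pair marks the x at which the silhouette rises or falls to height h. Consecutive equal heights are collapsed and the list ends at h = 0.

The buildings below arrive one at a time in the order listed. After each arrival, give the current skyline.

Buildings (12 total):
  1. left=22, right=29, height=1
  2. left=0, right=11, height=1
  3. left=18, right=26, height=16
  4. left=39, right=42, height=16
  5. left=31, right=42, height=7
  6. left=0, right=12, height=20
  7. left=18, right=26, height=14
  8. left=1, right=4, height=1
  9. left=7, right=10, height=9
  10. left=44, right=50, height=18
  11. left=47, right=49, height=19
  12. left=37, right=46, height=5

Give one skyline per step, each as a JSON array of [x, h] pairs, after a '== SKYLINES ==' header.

== SKYLINES ==
[[22,1],[29,0]]
[[0,1],[11,0],[22,1],[29,0]]
[[0,1],[11,0],[18,16],[26,1],[29,0]]
[[0,1],[11,0],[18,16],[26,1],[29,0],[39,16],[42,0]]
[[0,1],[11,0],[18,16],[26,1],[29,0],[31,7],[39,16],[42,0]]
[[0,20],[12,0],[18,16],[26,1],[29,0],[31,7],[39,16],[42,0]]
[[0,20],[12,0],[18,16],[26,1],[29,0],[31,7],[39,16],[42,0]]
[[0,20],[12,0],[18,16],[26,1],[29,0],[31,7],[39,16],[42,0]]
[[0,20],[12,0],[18,16],[26,1],[29,0],[31,7],[39,16],[42,0]]
[[0,20],[12,0],[18,16],[26,1],[29,0],[31,7],[39,16],[42,0],[44,18],[50,0]]
[[0,20],[12,0],[18,16],[26,1],[29,0],[31,7],[39,16],[42,0],[44,18],[47,19],[49,18],[50,0]]
[[0,20],[12,0],[18,16],[26,1],[29,0],[31,7],[39,16],[42,5],[44,18],[47,19],[49,18],[50,0]]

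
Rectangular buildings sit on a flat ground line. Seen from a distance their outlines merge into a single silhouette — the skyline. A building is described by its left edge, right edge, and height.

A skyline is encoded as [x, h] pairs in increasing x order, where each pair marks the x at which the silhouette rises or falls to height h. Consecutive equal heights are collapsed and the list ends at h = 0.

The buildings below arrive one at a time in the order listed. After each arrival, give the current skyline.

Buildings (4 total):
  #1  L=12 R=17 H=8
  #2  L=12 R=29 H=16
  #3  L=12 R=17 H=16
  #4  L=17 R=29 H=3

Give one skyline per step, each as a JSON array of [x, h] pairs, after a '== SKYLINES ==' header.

== SKYLINES ==
[[12,8],[17,0]]
[[12,16],[29,0]]
[[12,16],[29,0]]
[[12,16],[29,0]]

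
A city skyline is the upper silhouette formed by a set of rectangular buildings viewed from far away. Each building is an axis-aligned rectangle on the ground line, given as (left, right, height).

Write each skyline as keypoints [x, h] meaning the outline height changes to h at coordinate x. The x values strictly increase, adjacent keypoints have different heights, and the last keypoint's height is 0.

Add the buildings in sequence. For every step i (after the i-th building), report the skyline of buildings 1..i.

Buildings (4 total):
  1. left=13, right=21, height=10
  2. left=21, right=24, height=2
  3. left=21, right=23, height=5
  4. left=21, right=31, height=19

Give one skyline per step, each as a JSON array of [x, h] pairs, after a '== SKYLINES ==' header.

== SKYLINES ==
[[13,10],[21,0]]
[[13,10],[21,2],[24,0]]
[[13,10],[21,5],[23,2],[24,0]]
[[13,10],[21,19],[31,0]]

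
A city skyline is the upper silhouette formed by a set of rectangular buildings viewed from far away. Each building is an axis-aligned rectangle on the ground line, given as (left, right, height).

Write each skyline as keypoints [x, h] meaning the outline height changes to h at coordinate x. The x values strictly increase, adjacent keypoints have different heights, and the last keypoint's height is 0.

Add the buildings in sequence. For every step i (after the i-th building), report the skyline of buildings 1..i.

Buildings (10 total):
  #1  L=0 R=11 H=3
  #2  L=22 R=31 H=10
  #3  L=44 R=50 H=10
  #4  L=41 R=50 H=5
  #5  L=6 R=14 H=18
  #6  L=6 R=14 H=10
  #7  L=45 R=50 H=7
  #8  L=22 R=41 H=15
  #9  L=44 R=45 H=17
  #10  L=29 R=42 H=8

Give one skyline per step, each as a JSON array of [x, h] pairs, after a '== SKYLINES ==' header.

== SKYLINES ==
[[0,3],[11,0]]
[[0,3],[11,0],[22,10],[31,0]]
[[0,3],[11,0],[22,10],[31,0],[44,10],[50,0]]
[[0,3],[11,0],[22,10],[31,0],[41,5],[44,10],[50,0]]
[[0,3],[6,18],[14,0],[22,10],[31,0],[41,5],[44,10],[50,0]]
[[0,3],[6,18],[14,0],[22,10],[31,0],[41,5],[44,10],[50,0]]
[[0,3],[6,18],[14,0],[22,10],[31,0],[41,5],[44,10],[50,0]]
[[0,3],[6,18],[14,0],[22,15],[41,5],[44,10],[50,0]]
[[0,3],[6,18],[14,0],[22,15],[41,5],[44,17],[45,10],[50,0]]
[[0,3],[6,18],[14,0],[22,15],[41,8],[42,5],[44,17],[45,10],[50,0]]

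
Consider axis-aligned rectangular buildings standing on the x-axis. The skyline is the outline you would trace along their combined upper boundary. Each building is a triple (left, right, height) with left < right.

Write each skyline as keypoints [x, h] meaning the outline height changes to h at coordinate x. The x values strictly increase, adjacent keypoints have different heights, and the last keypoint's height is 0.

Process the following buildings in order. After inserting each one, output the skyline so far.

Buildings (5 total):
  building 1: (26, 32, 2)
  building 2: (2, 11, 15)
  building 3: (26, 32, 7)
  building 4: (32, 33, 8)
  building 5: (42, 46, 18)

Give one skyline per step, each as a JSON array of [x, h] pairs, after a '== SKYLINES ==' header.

== SKYLINES ==
[[26,2],[32,0]]
[[2,15],[11,0],[26,2],[32,0]]
[[2,15],[11,0],[26,7],[32,0]]
[[2,15],[11,0],[26,7],[32,8],[33,0]]
[[2,15],[11,0],[26,7],[32,8],[33,0],[42,18],[46,0]]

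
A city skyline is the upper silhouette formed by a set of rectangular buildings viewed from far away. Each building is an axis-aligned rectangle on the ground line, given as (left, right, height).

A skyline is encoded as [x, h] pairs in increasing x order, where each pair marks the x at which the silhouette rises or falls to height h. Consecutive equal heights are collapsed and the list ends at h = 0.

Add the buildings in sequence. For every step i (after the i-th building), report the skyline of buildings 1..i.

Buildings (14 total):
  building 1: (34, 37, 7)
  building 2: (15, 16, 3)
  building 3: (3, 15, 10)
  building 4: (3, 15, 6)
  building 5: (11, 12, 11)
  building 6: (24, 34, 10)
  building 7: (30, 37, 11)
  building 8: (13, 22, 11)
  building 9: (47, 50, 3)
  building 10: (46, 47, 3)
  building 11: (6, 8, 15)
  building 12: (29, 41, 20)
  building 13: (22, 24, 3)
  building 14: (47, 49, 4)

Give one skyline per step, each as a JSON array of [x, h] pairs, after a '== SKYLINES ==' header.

== SKYLINES ==
[[34,7],[37,0]]
[[15,3],[16,0],[34,7],[37,0]]
[[3,10],[15,3],[16,0],[34,7],[37,0]]
[[3,10],[15,3],[16,0],[34,7],[37,0]]
[[3,10],[11,11],[12,10],[15,3],[16,0],[34,7],[37,0]]
[[3,10],[11,11],[12,10],[15,3],[16,0],[24,10],[34,7],[37,0]]
[[3,10],[11,11],[12,10],[15,3],[16,0],[24,10],[30,11],[37,0]]
[[3,10],[11,11],[12,10],[13,11],[22,0],[24,10],[30,11],[37,0]]
[[3,10],[11,11],[12,10],[13,11],[22,0],[24,10],[30,11],[37,0],[47,3],[50,0]]
[[3,10],[11,11],[12,10],[13,11],[22,0],[24,10],[30,11],[37,0],[46,3],[50,0]]
[[3,10],[6,15],[8,10],[11,11],[12,10],[13,11],[22,0],[24,10],[30,11],[37,0],[46,3],[50,0]]
[[3,10],[6,15],[8,10],[11,11],[12,10],[13,11],[22,0],[24,10],[29,20],[41,0],[46,3],[50,0]]
[[3,10],[6,15],[8,10],[11,11],[12,10],[13,11],[22,3],[24,10],[29,20],[41,0],[46,3],[50,0]]
[[3,10],[6,15],[8,10],[11,11],[12,10],[13,11],[22,3],[24,10],[29,20],[41,0],[46,3],[47,4],[49,3],[50,0]]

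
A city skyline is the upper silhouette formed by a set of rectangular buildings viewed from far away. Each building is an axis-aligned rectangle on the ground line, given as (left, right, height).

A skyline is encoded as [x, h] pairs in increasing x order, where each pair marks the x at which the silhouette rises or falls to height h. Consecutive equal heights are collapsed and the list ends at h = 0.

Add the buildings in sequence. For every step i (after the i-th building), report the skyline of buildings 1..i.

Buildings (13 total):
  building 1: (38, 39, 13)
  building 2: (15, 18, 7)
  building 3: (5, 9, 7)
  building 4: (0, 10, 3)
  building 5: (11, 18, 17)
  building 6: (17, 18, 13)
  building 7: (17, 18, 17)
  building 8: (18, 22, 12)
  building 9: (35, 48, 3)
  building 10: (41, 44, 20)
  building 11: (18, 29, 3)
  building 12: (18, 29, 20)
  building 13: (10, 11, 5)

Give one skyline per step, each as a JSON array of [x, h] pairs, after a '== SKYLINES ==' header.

== SKYLINES ==
[[38,13],[39,0]]
[[15,7],[18,0],[38,13],[39,0]]
[[5,7],[9,0],[15,7],[18,0],[38,13],[39,0]]
[[0,3],[5,7],[9,3],[10,0],[15,7],[18,0],[38,13],[39,0]]
[[0,3],[5,7],[9,3],[10,0],[11,17],[18,0],[38,13],[39,0]]
[[0,3],[5,7],[9,3],[10,0],[11,17],[18,0],[38,13],[39,0]]
[[0,3],[5,7],[9,3],[10,0],[11,17],[18,0],[38,13],[39,0]]
[[0,3],[5,7],[9,3],[10,0],[11,17],[18,12],[22,0],[38,13],[39,0]]
[[0,3],[5,7],[9,3],[10,0],[11,17],[18,12],[22,0],[35,3],[38,13],[39,3],[48,0]]
[[0,3],[5,7],[9,3],[10,0],[11,17],[18,12],[22,0],[35,3],[38,13],[39,3],[41,20],[44,3],[48,0]]
[[0,3],[5,7],[9,3],[10,0],[11,17],[18,12],[22,3],[29,0],[35,3],[38,13],[39,3],[41,20],[44,3],[48,0]]
[[0,3],[5,7],[9,3],[10,0],[11,17],[18,20],[29,0],[35,3],[38,13],[39,3],[41,20],[44,3],[48,0]]
[[0,3],[5,7],[9,3],[10,5],[11,17],[18,20],[29,0],[35,3],[38,13],[39,3],[41,20],[44,3],[48,0]]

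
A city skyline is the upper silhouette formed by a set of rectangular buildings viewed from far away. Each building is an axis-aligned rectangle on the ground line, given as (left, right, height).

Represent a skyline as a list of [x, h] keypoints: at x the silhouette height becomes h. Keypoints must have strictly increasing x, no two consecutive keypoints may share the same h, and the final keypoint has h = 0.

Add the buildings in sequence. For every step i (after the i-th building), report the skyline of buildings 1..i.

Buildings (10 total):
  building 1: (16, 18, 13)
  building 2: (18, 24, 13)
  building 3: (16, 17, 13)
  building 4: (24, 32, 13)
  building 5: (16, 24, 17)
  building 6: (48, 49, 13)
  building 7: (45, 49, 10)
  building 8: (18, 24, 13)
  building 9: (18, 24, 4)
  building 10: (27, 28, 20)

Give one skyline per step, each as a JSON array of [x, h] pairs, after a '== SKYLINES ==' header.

== SKYLINES ==
[[16,13],[18,0]]
[[16,13],[24,0]]
[[16,13],[24,0]]
[[16,13],[32,0]]
[[16,17],[24,13],[32,0]]
[[16,17],[24,13],[32,0],[48,13],[49,0]]
[[16,17],[24,13],[32,0],[45,10],[48,13],[49,0]]
[[16,17],[24,13],[32,0],[45,10],[48,13],[49,0]]
[[16,17],[24,13],[32,0],[45,10],[48,13],[49,0]]
[[16,17],[24,13],[27,20],[28,13],[32,0],[45,10],[48,13],[49,0]]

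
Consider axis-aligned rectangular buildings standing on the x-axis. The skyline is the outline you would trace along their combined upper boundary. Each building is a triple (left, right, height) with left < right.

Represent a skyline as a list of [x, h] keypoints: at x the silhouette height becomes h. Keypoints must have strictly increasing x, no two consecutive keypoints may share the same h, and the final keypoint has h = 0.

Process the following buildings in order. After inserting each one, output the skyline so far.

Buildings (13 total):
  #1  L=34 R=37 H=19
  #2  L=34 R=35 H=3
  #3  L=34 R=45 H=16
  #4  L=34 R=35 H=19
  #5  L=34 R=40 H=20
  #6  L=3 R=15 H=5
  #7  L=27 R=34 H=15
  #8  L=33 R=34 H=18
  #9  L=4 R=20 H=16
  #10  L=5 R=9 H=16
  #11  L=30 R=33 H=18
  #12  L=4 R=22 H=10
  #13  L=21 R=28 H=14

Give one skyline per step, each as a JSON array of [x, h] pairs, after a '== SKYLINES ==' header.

== SKYLINES ==
[[34,19],[37,0]]
[[34,19],[37,0]]
[[34,19],[37,16],[45,0]]
[[34,19],[37,16],[45,0]]
[[34,20],[40,16],[45,0]]
[[3,5],[15,0],[34,20],[40,16],[45,0]]
[[3,5],[15,0],[27,15],[34,20],[40,16],[45,0]]
[[3,5],[15,0],[27,15],[33,18],[34,20],[40,16],[45,0]]
[[3,5],[4,16],[20,0],[27,15],[33,18],[34,20],[40,16],[45,0]]
[[3,5],[4,16],[20,0],[27,15],[33,18],[34,20],[40,16],[45,0]]
[[3,5],[4,16],[20,0],[27,15],[30,18],[34,20],[40,16],[45,0]]
[[3,5],[4,16],[20,10],[22,0],[27,15],[30,18],[34,20],[40,16],[45,0]]
[[3,5],[4,16],[20,10],[21,14],[27,15],[30,18],[34,20],[40,16],[45,0]]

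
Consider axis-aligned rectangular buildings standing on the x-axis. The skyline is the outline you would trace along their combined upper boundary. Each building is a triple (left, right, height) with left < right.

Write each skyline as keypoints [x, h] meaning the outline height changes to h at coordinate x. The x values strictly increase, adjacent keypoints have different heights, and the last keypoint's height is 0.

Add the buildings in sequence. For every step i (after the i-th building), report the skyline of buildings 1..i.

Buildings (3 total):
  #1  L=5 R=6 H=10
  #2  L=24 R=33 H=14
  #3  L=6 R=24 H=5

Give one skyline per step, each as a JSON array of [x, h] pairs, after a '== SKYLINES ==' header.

== SKYLINES ==
[[5,10],[6,0]]
[[5,10],[6,0],[24,14],[33,0]]
[[5,10],[6,5],[24,14],[33,0]]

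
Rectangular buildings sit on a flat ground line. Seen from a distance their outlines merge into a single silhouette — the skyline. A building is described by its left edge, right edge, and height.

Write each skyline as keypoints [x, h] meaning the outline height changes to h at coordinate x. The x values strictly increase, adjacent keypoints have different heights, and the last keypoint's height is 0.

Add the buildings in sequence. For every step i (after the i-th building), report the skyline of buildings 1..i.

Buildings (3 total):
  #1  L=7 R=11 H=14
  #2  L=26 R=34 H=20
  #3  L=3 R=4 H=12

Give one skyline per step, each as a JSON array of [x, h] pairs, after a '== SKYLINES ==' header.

== SKYLINES ==
[[7,14],[11,0]]
[[7,14],[11,0],[26,20],[34,0]]
[[3,12],[4,0],[7,14],[11,0],[26,20],[34,0]]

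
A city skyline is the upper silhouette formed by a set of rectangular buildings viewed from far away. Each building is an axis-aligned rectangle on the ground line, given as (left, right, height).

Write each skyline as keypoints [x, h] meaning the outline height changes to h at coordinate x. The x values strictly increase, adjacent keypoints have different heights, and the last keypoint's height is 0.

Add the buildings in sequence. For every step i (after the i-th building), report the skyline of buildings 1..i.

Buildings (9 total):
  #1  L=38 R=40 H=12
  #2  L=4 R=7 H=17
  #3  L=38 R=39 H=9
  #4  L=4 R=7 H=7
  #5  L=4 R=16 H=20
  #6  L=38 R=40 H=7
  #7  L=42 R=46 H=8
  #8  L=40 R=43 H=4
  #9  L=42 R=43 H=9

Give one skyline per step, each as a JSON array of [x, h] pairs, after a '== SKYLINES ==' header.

== SKYLINES ==
[[38,12],[40,0]]
[[4,17],[7,0],[38,12],[40,0]]
[[4,17],[7,0],[38,12],[40,0]]
[[4,17],[7,0],[38,12],[40,0]]
[[4,20],[16,0],[38,12],[40,0]]
[[4,20],[16,0],[38,12],[40,0]]
[[4,20],[16,0],[38,12],[40,0],[42,8],[46,0]]
[[4,20],[16,0],[38,12],[40,4],[42,8],[46,0]]
[[4,20],[16,0],[38,12],[40,4],[42,9],[43,8],[46,0]]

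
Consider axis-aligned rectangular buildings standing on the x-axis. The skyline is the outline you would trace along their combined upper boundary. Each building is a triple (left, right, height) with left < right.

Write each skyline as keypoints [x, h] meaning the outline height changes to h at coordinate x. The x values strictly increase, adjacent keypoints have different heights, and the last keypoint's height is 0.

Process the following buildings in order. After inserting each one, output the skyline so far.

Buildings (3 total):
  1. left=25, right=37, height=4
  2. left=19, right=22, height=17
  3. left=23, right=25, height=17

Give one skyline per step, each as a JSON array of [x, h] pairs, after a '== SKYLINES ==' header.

== SKYLINES ==
[[25,4],[37,0]]
[[19,17],[22,0],[25,4],[37,0]]
[[19,17],[22,0],[23,17],[25,4],[37,0]]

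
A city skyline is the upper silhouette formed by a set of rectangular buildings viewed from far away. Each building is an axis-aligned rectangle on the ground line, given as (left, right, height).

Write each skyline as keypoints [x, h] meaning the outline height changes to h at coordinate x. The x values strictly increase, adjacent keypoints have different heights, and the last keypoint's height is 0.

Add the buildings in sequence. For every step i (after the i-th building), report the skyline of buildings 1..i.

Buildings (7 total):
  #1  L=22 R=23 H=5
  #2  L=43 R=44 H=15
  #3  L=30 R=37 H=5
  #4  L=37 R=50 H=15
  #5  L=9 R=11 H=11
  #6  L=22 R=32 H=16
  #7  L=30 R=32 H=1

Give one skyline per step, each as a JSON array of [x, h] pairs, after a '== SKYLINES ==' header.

== SKYLINES ==
[[22,5],[23,0]]
[[22,5],[23,0],[43,15],[44,0]]
[[22,5],[23,0],[30,5],[37,0],[43,15],[44,0]]
[[22,5],[23,0],[30,5],[37,15],[50,0]]
[[9,11],[11,0],[22,5],[23,0],[30,5],[37,15],[50,0]]
[[9,11],[11,0],[22,16],[32,5],[37,15],[50,0]]
[[9,11],[11,0],[22,16],[32,5],[37,15],[50,0]]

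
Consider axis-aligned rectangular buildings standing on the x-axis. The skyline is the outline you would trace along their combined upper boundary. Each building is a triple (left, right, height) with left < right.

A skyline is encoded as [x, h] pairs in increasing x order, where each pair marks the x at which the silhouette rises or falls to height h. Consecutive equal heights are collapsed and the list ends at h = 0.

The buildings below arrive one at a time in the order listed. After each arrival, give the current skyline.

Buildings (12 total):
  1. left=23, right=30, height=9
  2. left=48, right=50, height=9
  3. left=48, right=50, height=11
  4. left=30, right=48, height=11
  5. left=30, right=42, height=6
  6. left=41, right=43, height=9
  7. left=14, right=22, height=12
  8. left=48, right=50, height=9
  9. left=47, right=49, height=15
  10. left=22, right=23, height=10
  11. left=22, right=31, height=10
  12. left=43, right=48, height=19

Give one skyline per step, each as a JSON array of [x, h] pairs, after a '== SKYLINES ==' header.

== SKYLINES ==
[[23,9],[30,0]]
[[23,9],[30,0],[48,9],[50,0]]
[[23,9],[30,0],[48,11],[50,0]]
[[23,9],[30,11],[50,0]]
[[23,9],[30,11],[50,0]]
[[23,9],[30,11],[50,0]]
[[14,12],[22,0],[23,9],[30,11],[50,0]]
[[14,12],[22,0],[23,9],[30,11],[50,0]]
[[14,12],[22,0],[23,9],[30,11],[47,15],[49,11],[50,0]]
[[14,12],[22,10],[23,9],[30,11],[47,15],[49,11],[50,0]]
[[14,12],[22,10],[30,11],[47,15],[49,11],[50,0]]
[[14,12],[22,10],[30,11],[43,19],[48,15],[49,11],[50,0]]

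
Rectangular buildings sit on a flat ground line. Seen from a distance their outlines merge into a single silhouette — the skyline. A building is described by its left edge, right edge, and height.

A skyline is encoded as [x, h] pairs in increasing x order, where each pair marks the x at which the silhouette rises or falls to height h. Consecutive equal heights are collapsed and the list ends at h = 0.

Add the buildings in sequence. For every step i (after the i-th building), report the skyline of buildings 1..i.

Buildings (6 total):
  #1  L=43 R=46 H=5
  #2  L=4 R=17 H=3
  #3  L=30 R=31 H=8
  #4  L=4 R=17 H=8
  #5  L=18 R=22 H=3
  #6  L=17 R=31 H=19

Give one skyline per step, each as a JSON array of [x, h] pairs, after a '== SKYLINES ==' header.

== SKYLINES ==
[[43,5],[46,0]]
[[4,3],[17,0],[43,5],[46,0]]
[[4,3],[17,0],[30,8],[31,0],[43,5],[46,0]]
[[4,8],[17,0],[30,8],[31,0],[43,5],[46,0]]
[[4,8],[17,0],[18,3],[22,0],[30,8],[31,0],[43,5],[46,0]]
[[4,8],[17,19],[31,0],[43,5],[46,0]]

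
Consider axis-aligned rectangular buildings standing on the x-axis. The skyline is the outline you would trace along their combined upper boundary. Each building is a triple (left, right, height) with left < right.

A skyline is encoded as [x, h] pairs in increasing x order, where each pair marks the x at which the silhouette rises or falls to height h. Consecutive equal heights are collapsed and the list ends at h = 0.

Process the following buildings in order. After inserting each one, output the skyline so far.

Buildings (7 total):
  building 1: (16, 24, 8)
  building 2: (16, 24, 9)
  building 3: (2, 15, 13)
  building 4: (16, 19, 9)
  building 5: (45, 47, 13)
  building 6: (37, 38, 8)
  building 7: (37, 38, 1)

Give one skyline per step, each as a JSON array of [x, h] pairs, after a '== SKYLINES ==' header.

== SKYLINES ==
[[16,8],[24,0]]
[[16,9],[24,0]]
[[2,13],[15,0],[16,9],[24,0]]
[[2,13],[15,0],[16,9],[24,0]]
[[2,13],[15,0],[16,9],[24,0],[45,13],[47,0]]
[[2,13],[15,0],[16,9],[24,0],[37,8],[38,0],[45,13],[47,0]]
[[2,13],[15,0],[16,9],[24,0],[37,8],[38,0],[45,13],[47,0]]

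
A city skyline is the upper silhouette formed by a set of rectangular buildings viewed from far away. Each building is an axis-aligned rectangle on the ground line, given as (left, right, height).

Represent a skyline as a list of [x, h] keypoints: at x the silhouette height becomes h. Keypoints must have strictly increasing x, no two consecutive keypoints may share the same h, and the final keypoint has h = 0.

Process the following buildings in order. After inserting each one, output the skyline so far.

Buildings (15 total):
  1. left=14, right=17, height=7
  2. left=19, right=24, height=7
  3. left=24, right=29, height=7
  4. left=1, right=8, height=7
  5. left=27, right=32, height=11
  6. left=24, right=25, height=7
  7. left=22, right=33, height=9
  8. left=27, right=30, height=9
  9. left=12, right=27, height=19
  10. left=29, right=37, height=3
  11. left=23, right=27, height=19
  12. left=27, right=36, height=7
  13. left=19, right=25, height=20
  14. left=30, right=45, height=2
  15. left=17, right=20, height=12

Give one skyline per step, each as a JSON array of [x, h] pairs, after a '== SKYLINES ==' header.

== SKYLINES ==
[[14,7],[17,0]]
[[14,7],[17,0],[19,7],[24,0]]
[[14,7],[17,0],[19,7],[29,0]]
[[1,7],[8,0],[14,7],[17,0],[19,7],[29,0]]
[[1,7],[8,0],[14,7],[17,0],[19,7],[27,11],[32,0]]
[[1,7],[8,0],[14,7],[17,0],[19,7],[27,11],[32,0]]
[[1,7],[8,0],[14,7],[17,0],[19,7],[22,9],[27,11],[32,9],[33,0]]
[[1,7],[8,0],[14,7],[17,0],[19,7],[22,9],[27,11],[32,9],[33,0]]
[[1,7],[8,0],[12,19],[27,11],[32,9],[33,0]]
[[1,7],[8,0],[12,19],[27,11],[32,9],[33,3],[37,0]]
[[1,7],[8,0],[12,19],[27,11],[32,9],[33,3],[37,0]]
[[1,7],[8,0],[12,19],[27,11],[32,9],[33,7],[36,3],[37,0]]
[[1,7],[8,0],[12,19],[19,20],[25,19],[27,11],[32,9],[33,7],[36,3],[37,0]]
[[1,7],[8,0],[12,19],[19,20],[25,19],[27,11],[32,9],[33,7],[36,3],[37,2],[45,0]]
[[1,7],[8,0],[12,19],[19,20],[25,19],[27,11],[32,9],[33,7],[36,3],[37,2],[45,0]]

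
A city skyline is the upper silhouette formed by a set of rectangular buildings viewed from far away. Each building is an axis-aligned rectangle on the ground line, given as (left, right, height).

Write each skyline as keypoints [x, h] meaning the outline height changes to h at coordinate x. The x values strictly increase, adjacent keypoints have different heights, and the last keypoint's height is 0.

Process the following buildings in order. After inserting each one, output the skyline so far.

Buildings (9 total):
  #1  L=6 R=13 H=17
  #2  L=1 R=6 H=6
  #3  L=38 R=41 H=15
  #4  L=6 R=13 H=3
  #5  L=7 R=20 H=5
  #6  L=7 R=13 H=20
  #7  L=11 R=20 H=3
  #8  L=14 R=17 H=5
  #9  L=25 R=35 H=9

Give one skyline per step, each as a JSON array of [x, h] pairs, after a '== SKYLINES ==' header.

== SKYLINES ==
[[6,17],[13,0]]
[[1,6],[6,17],[13,0]]
[[1,6],[6,17],[13,0],[38,15],[41,0]]
[[1,6],[6,17],[13,0],[38,15],[41,0]]
[[1,6],[6,17],[13,5],[20,0],[38,15],[41,0]]
[[1,6],[6,17],[7,20],[13,5],[20,0],[38,15],[41,0]]
[[1,6],[6,17],[7,20],[13,5],[20,0],[38,15],[41,0]]
[[1,6],[6,17],[7,20],[13,5],[20,0],[38,15],[41,0]]
[[1,6],[6,17],[7,20],[13,5],[20,0],[25,9],[35,0],[38,15],[41,0]]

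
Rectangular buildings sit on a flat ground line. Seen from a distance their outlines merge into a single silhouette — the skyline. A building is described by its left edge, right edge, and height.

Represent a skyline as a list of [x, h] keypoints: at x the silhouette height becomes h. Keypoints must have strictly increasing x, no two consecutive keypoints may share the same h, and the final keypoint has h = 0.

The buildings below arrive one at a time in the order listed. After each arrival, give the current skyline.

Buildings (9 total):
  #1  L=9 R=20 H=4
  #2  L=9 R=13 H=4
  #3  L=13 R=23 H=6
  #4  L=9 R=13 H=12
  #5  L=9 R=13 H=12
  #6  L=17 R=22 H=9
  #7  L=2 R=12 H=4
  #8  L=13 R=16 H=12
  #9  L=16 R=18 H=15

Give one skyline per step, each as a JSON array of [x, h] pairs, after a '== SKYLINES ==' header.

== SKYLINES ==
[[9,4],[20,0]]
[[9,4],[20,0]]
[[9,4],[13,6],[23,0]]
[[9,12],[13,6],[23,0]]
[[9,12],[13,6],[23,0]]
[[9,12],[13,6],[17,9],[22,6],[23,0]]
[[2,4],[9,12],[13,6],[17,9],[22,6],[23,0]]
[[2,4],[9,12],[16,6],[17,9],[22,6],[23,0]]
[[2,4],[9,12],[16,15],[18,9],[22,6],[23,0]]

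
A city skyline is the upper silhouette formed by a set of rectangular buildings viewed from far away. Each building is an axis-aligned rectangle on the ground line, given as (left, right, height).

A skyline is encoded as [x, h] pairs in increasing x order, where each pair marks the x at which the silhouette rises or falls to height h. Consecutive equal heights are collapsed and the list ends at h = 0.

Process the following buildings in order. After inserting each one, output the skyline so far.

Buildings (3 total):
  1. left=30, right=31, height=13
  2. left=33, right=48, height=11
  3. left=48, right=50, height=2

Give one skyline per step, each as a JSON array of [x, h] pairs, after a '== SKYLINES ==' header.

== SKYLINES ==
[[30,13],[31,0]]
[[30,13],[31,0],[33,11],[48,0]]
[[30,13],[31,0],[33,11],[48,2],[50,0]]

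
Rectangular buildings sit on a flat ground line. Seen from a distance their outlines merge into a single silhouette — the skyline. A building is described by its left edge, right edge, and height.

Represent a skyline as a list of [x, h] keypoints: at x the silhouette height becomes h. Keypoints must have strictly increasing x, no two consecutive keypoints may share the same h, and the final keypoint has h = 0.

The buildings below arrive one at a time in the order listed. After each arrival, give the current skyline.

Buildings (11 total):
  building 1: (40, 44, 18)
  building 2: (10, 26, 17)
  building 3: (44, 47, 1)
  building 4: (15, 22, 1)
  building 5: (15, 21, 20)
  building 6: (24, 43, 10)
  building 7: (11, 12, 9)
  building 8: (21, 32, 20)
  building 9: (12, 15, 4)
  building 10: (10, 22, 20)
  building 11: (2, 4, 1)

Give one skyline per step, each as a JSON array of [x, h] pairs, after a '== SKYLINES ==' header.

== SKYLINES ==
[[40,18],[44,0]]
[[10,17],[26,0],[40,18],[44,0]]
[[10,17],[26,0],[40,18],[44,1],[47,0]]
[[10,17],[26,0],[40,18],[44,1],[47,0]]
[[10,17],[15,20],[21,17],[26,0],[40,18],[44,1],[47,0]]
[[10,17],[15,20],[21,17],[26,10],[40,18],[44,1],[47,0]]
[[10,17],[15,20],[21,17],[26,10],[40,18],[44,1],[47,0]]
[[10,17],[15,20],[32,10],[40,18],[44,1],[47,0]]
[[10,17],[15,20],[32,10],[40,18],[44,1],[47,0]]
[[10,20],[32,10],[40,18],[44,1],[47,0]]
[[2,1],[4,0],[10,20],[32,10],[40,18],[44,1],[47,0]]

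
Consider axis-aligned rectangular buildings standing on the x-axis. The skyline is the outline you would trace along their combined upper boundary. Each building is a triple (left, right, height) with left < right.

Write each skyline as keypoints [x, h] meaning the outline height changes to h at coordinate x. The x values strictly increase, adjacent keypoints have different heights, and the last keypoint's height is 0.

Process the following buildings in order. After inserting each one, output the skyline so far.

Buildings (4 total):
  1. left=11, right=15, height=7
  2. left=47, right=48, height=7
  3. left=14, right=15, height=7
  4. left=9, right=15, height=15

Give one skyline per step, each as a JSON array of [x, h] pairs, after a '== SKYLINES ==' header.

== SKYLINES ==
[[11,7],[15,0]]
[[11,7],[15,0],[47,7],[48,0]]
[[11,7],[15,0],[47,7],[48,0]]
[[9,15],[15,0],[47,7],[48,0]]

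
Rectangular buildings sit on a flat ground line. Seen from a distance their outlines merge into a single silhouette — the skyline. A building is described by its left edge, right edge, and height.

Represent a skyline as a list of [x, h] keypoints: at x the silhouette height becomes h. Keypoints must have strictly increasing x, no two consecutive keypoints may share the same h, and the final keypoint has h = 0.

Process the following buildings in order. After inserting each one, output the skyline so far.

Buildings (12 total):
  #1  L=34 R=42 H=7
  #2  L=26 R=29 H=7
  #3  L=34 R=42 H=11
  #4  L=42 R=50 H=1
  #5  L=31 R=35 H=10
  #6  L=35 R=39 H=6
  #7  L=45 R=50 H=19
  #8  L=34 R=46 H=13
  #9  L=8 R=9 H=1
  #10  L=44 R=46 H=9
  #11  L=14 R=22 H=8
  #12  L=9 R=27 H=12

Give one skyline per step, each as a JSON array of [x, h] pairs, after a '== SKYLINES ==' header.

== SKYLINES ==
[[34,7],[42,0]]
[[26,7],[29,0],[34,7],[42,0]]
[[26,7],[29,0],[34,11],[42,0]]
[[26,7],[29,0],[34,11],[42,1],[50,0]]
[[26,7],[29,0],[31,10],[34,11],[42,1],[50,0]]
[[26,7],[29,0],[31,10],[34,11],[42,1],[50,0]]
[[26,7],[29,0],[31,10],[34,11],[42,1],[45,19],[50,0]]
[[26,7],[29,0],[31,10],[34,13],[45,19],[50,0]]
[[8,1],[9,0],[26,7],[29,0],[31,10],[34,13],[45,19],[50,0]]
[[8,1],[9,0],[26,7],[29,0],[31,10],[34,13],[45,19],[50,0]]
[[8,1],[9,0],[14,8],[22,0],[26,7],[29,0],[31,10],[34,13],[45,19],[50,0]]
[[8,1],[9,12],[27,7],[29,0],[31,10],[34,13],[45,19],[50,0]]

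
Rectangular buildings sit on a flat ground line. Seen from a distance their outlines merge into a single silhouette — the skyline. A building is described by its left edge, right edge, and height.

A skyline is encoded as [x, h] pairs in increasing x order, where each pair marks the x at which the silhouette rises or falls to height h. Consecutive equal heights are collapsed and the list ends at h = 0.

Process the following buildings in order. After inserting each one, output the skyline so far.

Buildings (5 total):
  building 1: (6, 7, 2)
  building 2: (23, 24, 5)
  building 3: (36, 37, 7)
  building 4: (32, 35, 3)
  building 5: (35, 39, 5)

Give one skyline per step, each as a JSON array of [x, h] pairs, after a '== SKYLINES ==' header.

== SKYLINES ==
[[6,2],[7,0]]
[[6,2],[7,0],[23,5],[24,0]]
[[6,2],[7,0],[23,5],[24,0],[36,7],[37,0]]
[[6,2],[7,0],[23,5],[24,0],[32,3],[35,0],[36,7],[37,0]]
[[6,2],[7,0],[23,5],[24,0],[32,3],[35,5],[36,7],[37,5],[39,0]]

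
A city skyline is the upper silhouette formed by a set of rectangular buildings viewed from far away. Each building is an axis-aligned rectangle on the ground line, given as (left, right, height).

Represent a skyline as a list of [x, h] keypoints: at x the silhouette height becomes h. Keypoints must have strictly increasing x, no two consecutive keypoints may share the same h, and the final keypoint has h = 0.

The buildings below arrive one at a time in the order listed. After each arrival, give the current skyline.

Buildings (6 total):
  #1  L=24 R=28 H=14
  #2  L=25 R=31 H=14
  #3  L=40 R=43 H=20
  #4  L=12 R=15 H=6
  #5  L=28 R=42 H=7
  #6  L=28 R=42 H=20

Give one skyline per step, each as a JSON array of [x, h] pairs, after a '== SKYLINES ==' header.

== SKYLINES ==
[[24,14],[28,0]]
[[24,14],[31,0]]
[[24,14],[31,0],[40,20],[43,0]]
[[12,6],[15,0],[24,14],[31,0],[40,20],[43,0]]
[[12,6],[15,0],[24,14],[31,7],[40,20],[43,0]]
[[12,6],[15,0],[24,14],[28,20],[43,0]]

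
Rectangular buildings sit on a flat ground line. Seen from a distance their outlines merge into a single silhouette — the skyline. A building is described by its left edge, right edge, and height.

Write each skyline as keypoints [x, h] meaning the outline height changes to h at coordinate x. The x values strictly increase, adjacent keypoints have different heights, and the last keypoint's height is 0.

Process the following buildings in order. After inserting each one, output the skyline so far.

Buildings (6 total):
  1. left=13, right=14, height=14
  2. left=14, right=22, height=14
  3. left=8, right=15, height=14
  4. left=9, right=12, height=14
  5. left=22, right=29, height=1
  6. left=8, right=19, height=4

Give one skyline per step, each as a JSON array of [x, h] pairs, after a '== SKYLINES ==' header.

== SKYLINES ==
[[13,14],[14,0]]
[[13,14],[22,0]]
[[8,14],[22,0]]
[[8,14],[22,0]]
[[8,14],[22,1],[29,0]]
[[8,14],[22,1],[29,0]]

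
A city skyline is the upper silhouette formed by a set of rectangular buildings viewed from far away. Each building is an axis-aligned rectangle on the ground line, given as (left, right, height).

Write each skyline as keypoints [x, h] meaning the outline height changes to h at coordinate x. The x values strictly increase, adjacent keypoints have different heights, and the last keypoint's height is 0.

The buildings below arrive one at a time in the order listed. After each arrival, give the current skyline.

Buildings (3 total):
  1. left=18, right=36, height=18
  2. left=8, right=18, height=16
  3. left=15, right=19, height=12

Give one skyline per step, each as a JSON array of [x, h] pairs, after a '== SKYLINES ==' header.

== SKYLINES ==
[[18,18],[36,0]]
[[8,16],[18,18],[36,0]]
[[8,16],[18,18],[36,0]]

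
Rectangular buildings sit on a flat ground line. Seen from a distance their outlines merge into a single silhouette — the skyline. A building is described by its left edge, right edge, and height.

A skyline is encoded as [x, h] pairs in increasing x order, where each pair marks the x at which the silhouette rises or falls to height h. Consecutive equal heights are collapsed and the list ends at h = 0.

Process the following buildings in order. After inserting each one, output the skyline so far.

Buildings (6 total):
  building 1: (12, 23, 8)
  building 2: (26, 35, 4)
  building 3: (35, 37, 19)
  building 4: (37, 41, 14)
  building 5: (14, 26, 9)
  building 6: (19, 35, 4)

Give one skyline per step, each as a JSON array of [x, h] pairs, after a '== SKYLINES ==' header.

== SKYLINES ==
[[12,8],[23,0]]
[[12,8],[23,0],[26,4],[35,0]]
[[12,8],[23,0],[26,4],[35,19],[37,0]]
[[12,8],[23,0],[26,4],[35,19],[37,14],[41,0]]
[[12,8],[14,9],[26,4],[35,19],[37,14],[41,0]]
[[12,8],[14,9],[26,4],[35,19],[37,14],[41,0]]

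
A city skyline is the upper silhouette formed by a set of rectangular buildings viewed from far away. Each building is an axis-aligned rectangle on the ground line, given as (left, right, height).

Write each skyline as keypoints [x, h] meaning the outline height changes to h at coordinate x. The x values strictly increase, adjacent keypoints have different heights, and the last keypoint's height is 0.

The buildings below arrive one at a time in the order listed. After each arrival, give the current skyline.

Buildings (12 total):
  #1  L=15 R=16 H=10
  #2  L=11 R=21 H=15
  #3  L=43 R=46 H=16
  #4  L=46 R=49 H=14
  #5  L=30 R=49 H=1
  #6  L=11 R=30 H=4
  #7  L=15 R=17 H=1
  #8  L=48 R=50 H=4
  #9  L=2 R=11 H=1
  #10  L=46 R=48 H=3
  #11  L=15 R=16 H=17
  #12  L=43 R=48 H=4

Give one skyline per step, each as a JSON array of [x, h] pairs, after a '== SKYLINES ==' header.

== SKYLINES ==
[[15,10],[16,0]]
[[11,15],[21,0]]
[[11,15],[21,0],[43,16],[46,0]]
[[11,15],[21,0],[43,16],[46,14],[49,0]]
[[11,15],[21,0],[30,1],[43,16],[46,14],[49,0]]
[[11,15],[21,4],[30,1],[43,16],[46,14],[49,0]]
[[11,15],[21,4],[30,1],[43,16],[46,14],[49,0]]
[[11,15],[21,4],[30,1],[43,16],[46,14],[49,4],[50,0]]
[[2,1],[11,15],[21,4],[30,1],[43,16],[46,14],[49,4],[50,0]]
[[2,1],[11,15],[21,4],[30,1],[43,16],[46,14],[49,4],[50,0]]
[[2,1],[11,15],[15,17],[16,15],[21,4],[30,1],[43,16],[46,14],[49,4],[50,0]]
[[2,1],[11,15],[15,17],[16,15],[21,4],[30,1],[43,16],[46,14],[49,4],[50,0]]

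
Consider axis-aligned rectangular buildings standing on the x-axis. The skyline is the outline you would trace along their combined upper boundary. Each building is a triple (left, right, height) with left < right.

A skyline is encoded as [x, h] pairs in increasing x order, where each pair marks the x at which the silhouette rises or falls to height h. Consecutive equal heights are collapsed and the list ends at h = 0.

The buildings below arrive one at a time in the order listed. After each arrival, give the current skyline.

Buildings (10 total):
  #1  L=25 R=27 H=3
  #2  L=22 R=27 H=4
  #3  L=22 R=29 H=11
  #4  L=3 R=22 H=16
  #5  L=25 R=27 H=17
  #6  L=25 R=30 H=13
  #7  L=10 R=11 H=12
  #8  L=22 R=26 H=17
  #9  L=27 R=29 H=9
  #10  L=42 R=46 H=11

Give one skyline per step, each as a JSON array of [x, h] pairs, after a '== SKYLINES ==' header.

== SKYLINES ==
[[25,3],[27,0]]
[[22,4],[27,0]]
[[22,11],[29,0]]
[[3,16],[22,11],[29,0]]
[[3,16],[22,11],[25,17],[27,11],[29,0]]
[[3,16],[22,11],[25,17],[27,13],[30,0]]
[[3,16],[22,11],[25,17],[27,13],[30,0]]
[[3,16],[22,17],[27,13],[30,0]]
[[3,16],[22,17],[27,13],[30,0]]
[[3,16],[22,17],[27,13],[30,0],[42,11],[46,0]]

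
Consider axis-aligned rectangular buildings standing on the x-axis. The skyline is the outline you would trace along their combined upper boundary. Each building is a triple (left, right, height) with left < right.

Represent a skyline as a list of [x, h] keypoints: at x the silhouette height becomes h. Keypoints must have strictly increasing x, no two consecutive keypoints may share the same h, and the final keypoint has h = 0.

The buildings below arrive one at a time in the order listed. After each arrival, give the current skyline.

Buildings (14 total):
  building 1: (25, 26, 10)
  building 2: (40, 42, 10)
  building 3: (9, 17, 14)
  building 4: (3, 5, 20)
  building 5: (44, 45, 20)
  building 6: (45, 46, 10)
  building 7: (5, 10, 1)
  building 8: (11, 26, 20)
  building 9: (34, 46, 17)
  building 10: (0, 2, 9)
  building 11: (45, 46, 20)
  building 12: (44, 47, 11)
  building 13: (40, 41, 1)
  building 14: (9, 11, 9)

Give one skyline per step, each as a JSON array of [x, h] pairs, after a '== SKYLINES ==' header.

== SKYLINES ==
[[25,10],[26,0]]
[[25,10],[26,0],[40,10],[42,0]]
[[9,14],[17,0],[25,10],[26,0],[40,10],[42,0]]
[[3,20],[5,0],[9,14],[17,0],[25,10],[26,0],[40,10],[42,0]]
[[3,20],[5,0],[9,14],[17,0],[25,10],[26,0],[40,10],[42,0],[44,20],[45,0]]
[[3,20],[5,0],[9,14],[17,0],[25,10],[26,0],[40,10],[42,0],[44,20],[45,10],[46,0]]
[[3,20],[5,1],[9,14],[17,0],[25,10],[26,0],[40,10],[42,0],[44,20],[45,10],[46,0]]
[[3,20],[5,1],[9,14],[11,20],[26,0],[40,10],[42,0],[44,20],[45,10],[46,0]]
[[3,20],[5,1],[9,14],[11,20],[26,0],[34,17],[44,20],[45,17],[46,0]]
[[0,9],[2,0],[3,20],[5,1],[9,14],[11,20],[26,0],[34,17],[44,20],[45,17],[46,0]]
[[0,9],[2,0],[3,20],[5,1],[9,14],[11,20],[26,0],[34,17],[44,20],[46,0]]
[[0,9],[2,0],[3,20],[5,1],[9,14],[11,20],[26,0],[34,17],[44,20],[46,11],[47,0]]
[[0,9],[2,0],[3,20],[5,1],[9,14],[11,20],[26,0],[34,17],[44,20],[46,11],[47,0]]
[[0,9],[2,0],[3,20],[5,1],[9,14],[11,20],[26,0],[34,17],[44,20],[46,11],[47,0]]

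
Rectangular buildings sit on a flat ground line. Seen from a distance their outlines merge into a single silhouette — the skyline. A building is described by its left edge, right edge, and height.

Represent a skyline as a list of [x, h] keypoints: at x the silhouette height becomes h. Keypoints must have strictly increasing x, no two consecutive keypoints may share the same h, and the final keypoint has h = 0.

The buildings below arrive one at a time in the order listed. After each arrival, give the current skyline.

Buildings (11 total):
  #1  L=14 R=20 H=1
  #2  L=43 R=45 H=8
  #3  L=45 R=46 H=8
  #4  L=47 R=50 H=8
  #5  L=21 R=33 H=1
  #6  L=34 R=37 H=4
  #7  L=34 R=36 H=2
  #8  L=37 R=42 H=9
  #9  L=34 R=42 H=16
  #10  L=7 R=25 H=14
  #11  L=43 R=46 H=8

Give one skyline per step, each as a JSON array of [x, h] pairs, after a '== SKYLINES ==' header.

== SKYLINES ==
[[14,1],[20,0]]
[[14,1],[20,0],[43,8],[45,0]]
[[14,1],[20,0],[43,8],[46,0]]
[[14,1],[20,0],[43,8],[46,0],[47,8],[50,0]]
[[14,1],[20,0],[21,1],[33,0],[43,8],[46,0],[47,8],[50,0]]
[[14,1],[20,0],[21,1],[33,0],[34,4],[37,0],[43,8],[46,0],[47,8],[50,0]]
[[14,1],[20,0],[21,1],[33,0],[34,4],[37,0],[43,8],[46,0],[47,8],[50,0]]
[[14,1],[20,0],[21,1],[33,0],[34,4],[37,9],[42,0],[43,8],[46,0],[47,8],[50,0]]
[[14,1],[20,0],[21,1],[33,0],[34,16],[42,0],[43,8],[46,0],[47,8],[50,0]]
[[7,14],[25,1],[33,0],[34,16],[42,0],[43,8],[46,0],[47,8],[50,0]]
[[7,14],[25,1],[33,0],[34,16],[42,0],[43,8],[46,0],[47,8],[50,0]]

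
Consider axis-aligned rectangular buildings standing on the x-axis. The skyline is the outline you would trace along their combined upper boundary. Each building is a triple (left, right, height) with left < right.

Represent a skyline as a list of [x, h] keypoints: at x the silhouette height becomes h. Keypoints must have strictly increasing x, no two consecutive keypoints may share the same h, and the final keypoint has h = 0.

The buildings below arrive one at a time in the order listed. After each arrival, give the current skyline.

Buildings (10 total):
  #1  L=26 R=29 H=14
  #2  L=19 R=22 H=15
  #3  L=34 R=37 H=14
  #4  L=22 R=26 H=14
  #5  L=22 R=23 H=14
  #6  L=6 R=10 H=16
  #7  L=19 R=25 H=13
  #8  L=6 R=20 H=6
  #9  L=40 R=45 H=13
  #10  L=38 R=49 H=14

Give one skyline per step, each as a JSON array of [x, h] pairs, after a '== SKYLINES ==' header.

== SKYLINES ==
[[26,14],[29,0]]
[[19,15],[22,0],[26,14],[29,0]]
[[19,15],[22,0],[26,14],[29,0],[34,14],[37,0]]
[[19,15],[22,14],[29,0],[34,14],[37,0]]
[[19,15],[22,14],[29,0],[34,14],[37,0]]
[[6,16],[10,0],[19,15],[22,14],[29,0],[34,14],[37,0]]
[[6,16],[10,0],[19,15],[22,14],[29,0],[34,14],[37,0]]
[[6,16],[10,6],[19,15],[22,14],[29,0],[34,14],[37,0]]
[[6,16],[10,6],[19,15],[22,14],[29,0],[34,14],[37,0],[40,13],[45,0]]
[[6,16],[10,6],[19,15],[22,14],[29,0],[34,14],[37,0],[38,14],[49,0]]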